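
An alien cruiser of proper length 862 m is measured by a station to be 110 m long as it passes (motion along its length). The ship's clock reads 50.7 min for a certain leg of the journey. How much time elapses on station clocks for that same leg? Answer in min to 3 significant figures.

Length contraction ⇒ γ = L₀/L = 862/110 = 7.8364
Time dilation: Δt = γτ₀ = 7.8364 × 50.7 min = 397 min

Δt ≈ 397 min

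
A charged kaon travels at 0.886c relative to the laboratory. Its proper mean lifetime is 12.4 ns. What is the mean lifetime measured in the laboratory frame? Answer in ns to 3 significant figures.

γ = 1/√(1 − 0.886²) = 2.1566
Time dilation: Δt = γτ₀ = 2.1566 × 12.4 ns = 26.7 ns

Δt ≈ 26.7 ns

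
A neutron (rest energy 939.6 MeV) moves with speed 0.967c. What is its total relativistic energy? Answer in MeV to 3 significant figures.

γ = 1/√(1 − 0.967²) = 3.9250
E = γm₀c² = 3.9250 × 939.6 MeV = 3690 MeV

E ≈ 3690 MeV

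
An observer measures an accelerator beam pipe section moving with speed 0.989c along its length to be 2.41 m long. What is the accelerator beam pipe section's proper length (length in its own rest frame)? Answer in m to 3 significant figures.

γ = 1/√(1 − 0.989²) = 6.7606
L₀ = γL = 6.7606 × 2.41 = 16.3 m

L₀ ≈ 16.3 m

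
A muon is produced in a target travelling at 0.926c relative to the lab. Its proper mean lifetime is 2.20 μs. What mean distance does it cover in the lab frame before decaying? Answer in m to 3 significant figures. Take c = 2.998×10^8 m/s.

d ≈ 1620 m

γ = 1/√(1 − 0.926²) = 2.6488
Dilated lifetime: Δt = γτ₀ = 2.6488 × 2.20 μs = 5.8275 μs
d = vΔt = 0.926c × 5.8275 μs = 2.7761×10^8 m/s × 5.8275×10^-6 s = 1620 m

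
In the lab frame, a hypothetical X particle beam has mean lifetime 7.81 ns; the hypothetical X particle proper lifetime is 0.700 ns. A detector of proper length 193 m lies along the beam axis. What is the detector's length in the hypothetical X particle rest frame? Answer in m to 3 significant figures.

Time dilation ⇒ γ = Δt/τ₀ = 7.81/0.700 = 11.157
Length contraction: L = L₀/γ = 193/11.157 = 17.3 m

L ≈ 17.3 m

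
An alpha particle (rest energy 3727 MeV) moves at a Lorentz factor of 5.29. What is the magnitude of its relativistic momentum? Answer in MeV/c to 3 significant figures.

p ≈ 19400 MeV/c

β = √(1 − 1/γ²) = √(1 − 1/5.29²) = 0.98197
p = γβm₀c = 5.29 × 0.98197 × 3727 MeV/c = 19400 MeV/c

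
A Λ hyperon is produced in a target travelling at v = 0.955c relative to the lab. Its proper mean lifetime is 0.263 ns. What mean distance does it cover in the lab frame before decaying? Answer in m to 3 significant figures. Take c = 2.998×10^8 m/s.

γ = 1/√(1 − 0.955²) = 3.3715
Dilated lifetime: Δt = γτ₀ = 3.3715 × 0.263 ns = 0.88670 ns
d = vΔt = 0.955c × 0.88670 ns = 2.8631×10^8 m/s × 8.8670×10^-10 s = 0.254 m

d ≈ 0.254 m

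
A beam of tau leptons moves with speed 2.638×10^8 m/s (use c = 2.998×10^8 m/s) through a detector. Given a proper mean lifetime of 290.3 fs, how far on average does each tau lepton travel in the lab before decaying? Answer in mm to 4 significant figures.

d ≈ 0.1612 mm

β = v/c = 2.638×10^8 / 2.998×10^8 = 0.879920
γ = 1/√(1 − 0.879920²) = 2.10472
Dilated lifetime: Δt = γτ₀ = 2.10472 × 290.3 fs = 611.001 fs
d = vΔt = 0.879920c × 611.001 fs = 2.63800×10^8 m/s × 6.11001×10^-13 s = 0.1612 mm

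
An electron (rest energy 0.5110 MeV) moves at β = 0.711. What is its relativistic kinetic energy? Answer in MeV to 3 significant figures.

γ = 1/√(1 − 0.711²) = 1.4221
K = (γ − 1)m₀c² = (1.4221 − 1) × 0.5110 MeV = 0.42209 × 0.5110 MeV = 0.216 MeV

K ≈ 0.216 MeV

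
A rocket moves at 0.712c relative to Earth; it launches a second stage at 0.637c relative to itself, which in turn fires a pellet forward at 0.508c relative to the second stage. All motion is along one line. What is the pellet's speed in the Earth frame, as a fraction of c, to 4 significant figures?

u ≈ 0.9760c

Compose boost 2: (0.637 + 0.712)/(1 + 0.637×0.712) = 1.349/1.45354 = 0.928076
Compose boost 3: (0.508 + 0.928076)/(1 + 0.508×0.928076) = 1.43608/1.47146 = 0.9760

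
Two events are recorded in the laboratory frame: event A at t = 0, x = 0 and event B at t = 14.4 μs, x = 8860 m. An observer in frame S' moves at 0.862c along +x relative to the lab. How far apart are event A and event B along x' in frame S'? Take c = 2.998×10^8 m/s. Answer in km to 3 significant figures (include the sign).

Δx' ≈ 10.1 km

γ = 1/√(1 − 0.862²) = 1.9727
Δx' = γ(Δx − vΔt) = 1.9727 × (8860 m − 0.862×(2.998×10^8 m/s)×14.4×10^-6 s)
= 1.9727 × (5138.6 m) = 10.1 km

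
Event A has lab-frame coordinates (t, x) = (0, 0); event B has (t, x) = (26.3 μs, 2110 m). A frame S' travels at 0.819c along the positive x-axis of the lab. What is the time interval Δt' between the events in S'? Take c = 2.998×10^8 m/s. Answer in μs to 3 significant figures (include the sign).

Δt' ≈ 35.8 μs

γ = 1/√(1 − 0.819²) = 1.7428
Δt' = γ(Δt − vΔx/c²) = 1.7428 × (26.3 μs − 0.819×2110 m / (2.998×10^8 m/s))
= 1.7428 × (20.536 μs) = 35.8 μs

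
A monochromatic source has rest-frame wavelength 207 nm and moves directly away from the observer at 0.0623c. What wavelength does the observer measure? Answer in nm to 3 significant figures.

Relativistic Doppler: λ_obs = λ_src √((1+β)/(1−β))
= 207 × √(1.0623/0.93770) = 207 × 1.0644 = 220 nm

λ_obs ≈ 220 nm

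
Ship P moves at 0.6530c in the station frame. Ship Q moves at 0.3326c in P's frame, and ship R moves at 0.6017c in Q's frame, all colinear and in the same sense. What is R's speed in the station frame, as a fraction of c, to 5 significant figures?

Compose boost 2: (0.3326 + 0.6530)/(1 + 0.3326×0.6530) = 0.98560/1.217188 = 0.8097354
Compose boost 3: (0.6017 + 0.8097354)/(1 + 0.6017×0.8097354) = 1.411435/1.487218 = 0.94904

u ≈ 0.94904c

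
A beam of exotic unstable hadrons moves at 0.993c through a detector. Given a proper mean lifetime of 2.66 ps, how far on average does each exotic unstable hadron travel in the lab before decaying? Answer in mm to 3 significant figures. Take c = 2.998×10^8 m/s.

γ = 1/√(1 − 0.993²) = 8.4664
Dilated lifetime: Δt = γτ₀ = 8.4664 × 2.66 ps = 22.521 ps
d = vΔt = 0.993c × 22.521 ps = 2.9770×10^8 m/s × 2.2521×10^-11 s = 6.70 mm

d ≈ 6.70 mm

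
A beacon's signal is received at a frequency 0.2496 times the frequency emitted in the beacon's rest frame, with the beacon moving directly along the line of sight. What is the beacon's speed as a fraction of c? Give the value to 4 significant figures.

f_obs/f_src = √((1−β)/(1+β)) = 0.2496  ⇒  (1−β)/(1+β) = 0.0623002
β = |1 − D²|/(1 + D²) = |1 − 0.0623002|/(1 + 0.0623002) = 0.8827

β ≈ 0.8827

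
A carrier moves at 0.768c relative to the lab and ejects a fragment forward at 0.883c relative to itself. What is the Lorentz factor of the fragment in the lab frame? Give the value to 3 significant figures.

u_lab = (0.883 + 0.768)/(1 + 0.883×0.768) = 1.651/1.67814 = 0.983825
γ = 1/√(1 − 0.983825²) = 5.58

γ ≈ 5.58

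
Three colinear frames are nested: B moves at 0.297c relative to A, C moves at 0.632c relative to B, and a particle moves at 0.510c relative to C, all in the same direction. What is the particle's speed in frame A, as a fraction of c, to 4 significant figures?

Compose boost 2: (0.632 + 0.297)/(1 + 0.632×0.297) = 0.9290/1.18770 = 0.782181
Compose boost 3: (0.510 + 0.782181)/(1 + 0.510×0.782181) = 1.29218/1.39891 = 0.9237

u ≈ 0.9237c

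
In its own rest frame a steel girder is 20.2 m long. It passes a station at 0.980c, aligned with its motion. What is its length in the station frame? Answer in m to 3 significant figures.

L ≈ 4.02 m

γ = 1/√(1 − 0.980²) = 5.0252
Length contraction: L = L₀/γ = 20.2/5.0252 = 4.02 m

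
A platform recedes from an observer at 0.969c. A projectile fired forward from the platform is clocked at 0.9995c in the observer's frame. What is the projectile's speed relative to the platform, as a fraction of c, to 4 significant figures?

u' ≈ 0.9687c

Inverse velocity addition: u' = (u − v)/(1 − uv/c²)
= (0.9995 − 0.969)/(1 − 0.9995×0.969) = 0.03050/0.0314845 = 0.9687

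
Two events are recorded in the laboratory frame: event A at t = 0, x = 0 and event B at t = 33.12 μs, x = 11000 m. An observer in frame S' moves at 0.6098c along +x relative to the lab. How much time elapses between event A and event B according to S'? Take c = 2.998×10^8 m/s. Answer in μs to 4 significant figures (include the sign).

γ = 1/√(1 − 0.6098²) = 1.26174
Δt' = γ(Δt − vΔx/c²) = 1.26174 × (33.12 μs − 0.6098×11000 m / (2.998×10^8 m/s))
= 1.26174 × (10.7458 μs) = 13.56 μs

Δt' ≈ 13.56 μs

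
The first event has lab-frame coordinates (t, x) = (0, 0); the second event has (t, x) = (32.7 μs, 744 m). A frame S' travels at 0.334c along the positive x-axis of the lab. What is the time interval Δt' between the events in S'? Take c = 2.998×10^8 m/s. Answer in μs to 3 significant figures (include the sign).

γ = 1/√(1 − 0.334²) = 1.0609
Δt' = γ(Δt − vΔx/c²) = 1.0609 × (32.7 μs − 0.334×744 m / (2.998×10^8 m/s))
= 1.0609 × (31.871 μs) = 33.8 μs

Δt' ≈ 33.8 μs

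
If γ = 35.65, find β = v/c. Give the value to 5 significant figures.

β ≈ 0.99961

β = √(1 − 1/γ²) = √(1 − 1/35.65²) = √(0.9992132) = 0.99961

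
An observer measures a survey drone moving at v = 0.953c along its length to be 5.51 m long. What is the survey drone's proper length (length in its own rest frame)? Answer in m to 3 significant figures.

γ = 1/√(1 − 0.953²) = 3.3007
L₀ = γL = 3.3007 × 5.51 = 18.2 m

L₀ ≈ 18.2 m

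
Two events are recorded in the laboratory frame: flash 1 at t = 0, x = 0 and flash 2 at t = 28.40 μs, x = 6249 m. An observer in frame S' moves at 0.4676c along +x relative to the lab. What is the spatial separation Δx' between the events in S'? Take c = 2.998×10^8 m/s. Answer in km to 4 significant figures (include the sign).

Δx' ≈ 2.565 km

γ = 1/√(1 − 0.4676²) = 1.13130
Δx' = γ(Δx − vΔt) = 1.13130 × (6249 m − 0.4676×(2.998×10^8 m/s)×28.40×10^-6 s)
= 1.13130 × (2267.70 m) = 2.565 km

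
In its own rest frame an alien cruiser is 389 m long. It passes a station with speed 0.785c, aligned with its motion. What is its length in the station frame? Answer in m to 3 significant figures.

L ≈ 241 m

γ = 1/√(1 − 0.785²) = 1.6142
Length contraction: L = L₀/γ = 389/1.6142 = 241 m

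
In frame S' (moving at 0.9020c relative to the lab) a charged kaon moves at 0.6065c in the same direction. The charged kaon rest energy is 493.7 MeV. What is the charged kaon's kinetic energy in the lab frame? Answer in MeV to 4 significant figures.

K ≈ 1731 MeV

u_lab = (0.6065 + 0.9020)/(1 + 0.6065×0.9020) = 0.9750734
γ = 1/√(1 − 0.9750734²) = 4.50689
K = (γ − 1)m₀c² = (4.50689 − 1) × 493.7 = 3.50689 × 493.7 = 1731 MeV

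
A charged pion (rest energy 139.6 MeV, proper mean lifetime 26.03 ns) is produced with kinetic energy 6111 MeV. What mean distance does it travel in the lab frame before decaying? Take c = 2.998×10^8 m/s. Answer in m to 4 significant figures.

d ≈ 349.3 m

γ = 1 + K/(m₀c²) = 1 + 6111/139.6 = 44.7751
β = √(1 − 1/γ²) = 0.999751
Dilated lifetime: γτ₀ = 44.7751 × 26.03 ns = 1165.50 ns
d = βc·γτ₀ = 0.999751 × (2.998×10^8 m/s) × 1.16550×10^-6 s = 349.3 m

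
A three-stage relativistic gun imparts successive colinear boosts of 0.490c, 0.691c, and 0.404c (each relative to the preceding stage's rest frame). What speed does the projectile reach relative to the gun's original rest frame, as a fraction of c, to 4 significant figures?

u ≈ 0.9483c

Compose boost 2: (0.691 + 0.490)/(1 + 0.691×0.490) = 1.181/1.33859 = 0.882272
Compose boost 3: (0.404 + 0.882272)/(1 + 0.404×0.882272) = 1.28627/1.35644 = 0.9483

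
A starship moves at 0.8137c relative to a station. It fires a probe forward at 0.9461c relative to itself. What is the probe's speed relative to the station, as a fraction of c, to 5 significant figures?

u ≈ 0.99433c

Relativistic velocity addition: u = (u' + v)/(1 + u'v/c²)
= (0.9461 + 0.8137)/(1 + 0.9461×0.8137) = 1.7598/1.769842 = 0.99433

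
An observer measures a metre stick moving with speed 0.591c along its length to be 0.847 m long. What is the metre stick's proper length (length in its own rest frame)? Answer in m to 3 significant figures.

L₀ ≈ 1.05 m

γ = 1/√(1 − 0.591²) = 1.2397
L₀ = γL = 1.2397 × 0.847 = 1.05 m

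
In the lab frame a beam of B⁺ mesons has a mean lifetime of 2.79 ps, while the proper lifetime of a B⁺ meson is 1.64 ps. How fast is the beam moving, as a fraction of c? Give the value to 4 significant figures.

β ≈ 0.8090

γ = Δt/τ₀ = 2.79/1.64 = 1.70122
β = √(1 − 1/γ²) = √(1 − 1/1.70122²) = 0.8090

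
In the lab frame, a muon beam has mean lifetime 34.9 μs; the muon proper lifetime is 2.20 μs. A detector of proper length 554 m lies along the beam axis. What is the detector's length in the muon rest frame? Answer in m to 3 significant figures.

Time dilation ⇒ γ = Δt/τ₀ = 34.9/2.20 = 15.864
Length contraction: L = L₀/γ = 554/15.864 = 34.9 m

L ≈ 34.9 m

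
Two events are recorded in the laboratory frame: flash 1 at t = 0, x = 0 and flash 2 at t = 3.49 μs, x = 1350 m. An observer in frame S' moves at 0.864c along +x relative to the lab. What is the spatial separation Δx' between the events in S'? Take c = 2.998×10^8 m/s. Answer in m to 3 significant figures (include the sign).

Δx' ≈ 886 m

γ = 1/√(1 − 0.864²) = 1.9861
Δx' = γ(Δx − vΔt) = 1.9861 × (1350 m − 0.864×(2.998×10^8 m/s)×3.49×10^-6 s)
= 1.9861 × (446.00 m) = 886 m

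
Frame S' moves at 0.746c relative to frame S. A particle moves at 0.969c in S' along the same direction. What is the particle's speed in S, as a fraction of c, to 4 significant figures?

Relativistic velocity addition: u = (u' + v)/(1 + u'v/c²)
= (0.969 + 0.746)/(1 + 0.969×0.746) = 1.715/1.72287 = 0.9954

u ≈ 0.9954c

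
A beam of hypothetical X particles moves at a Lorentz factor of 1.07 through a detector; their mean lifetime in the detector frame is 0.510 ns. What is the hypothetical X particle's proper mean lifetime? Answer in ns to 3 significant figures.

γ = 1.07 (given)
Proper time: τ₀ = Δt/γ = 0.510/1.07 = 0.477 ns

τ₀ ≈ 0.477 ns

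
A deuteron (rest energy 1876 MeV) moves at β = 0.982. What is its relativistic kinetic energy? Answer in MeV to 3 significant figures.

γ = 1/√(1 − 0.982²) = 5.2943
K = (γ − 1)m₀c² = (5.2943 − 1) × 1876 MeV = 4.2943 × 1876 MeV = 8060 MeV

K ≈ 8060 MeV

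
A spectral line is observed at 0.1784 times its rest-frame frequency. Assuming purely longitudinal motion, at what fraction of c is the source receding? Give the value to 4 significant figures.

β ≈ 0.9383

f_obs/f_src = √((1−β)/(1+β)) = 0.1784  ⇒  (1−β)/(1+β) = 0.0318266
β = |1 − D²|/(1 + D²) = |1 − 0.0318266|/(1 + 0.0318266) = 0.9383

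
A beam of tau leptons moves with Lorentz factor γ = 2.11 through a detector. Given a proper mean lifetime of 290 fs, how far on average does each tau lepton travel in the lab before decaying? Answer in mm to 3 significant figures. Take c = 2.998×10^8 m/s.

d ≈ 0.162 mm

β = √(1 − 1/γ²) = √(1 − 1/2.11²) = 0.88056
Dilated lifetime: Δt = γτ₀ = 2.11 × 290 fs = 611.90 fs
d = vΔt = 0.88056c × 611.90 fs = 2.6399×10^8 m/s × 6.1190×10^-13 s = 0.162 mm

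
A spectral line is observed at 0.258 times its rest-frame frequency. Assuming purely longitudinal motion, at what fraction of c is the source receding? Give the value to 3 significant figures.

β ≈ 0.875

f_obs/f_src = √((1−β)/(1+β)) = 0.258  ⇒  (1−β)/(1+β) = 0.066564
β = |1 − D²|/(1 + D²) = |1 − 0.066564|/(1 + 0.066564) = 0.875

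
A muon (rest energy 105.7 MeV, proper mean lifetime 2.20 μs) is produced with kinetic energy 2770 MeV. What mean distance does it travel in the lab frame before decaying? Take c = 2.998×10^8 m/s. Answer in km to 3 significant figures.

d ≈ 17.9 km

γ = 1 + K/(m₀c²) = 1 + 2770/105.7 = 27.206
β = √(1 − 1/γ²) = 0.99932
Dilated lifetime: γτ₀ = 27.206 × 2.20 μs = 59.854 μs
d = βc·γτ₀ = 0.99932 × (2.998×10^8 m/s) × 5.9854×10^-5 s = 17.9 km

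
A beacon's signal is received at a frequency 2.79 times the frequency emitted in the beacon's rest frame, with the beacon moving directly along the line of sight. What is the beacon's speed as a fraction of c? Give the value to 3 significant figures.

f_obs/f_src = √((1+β)/(1−β)) = 2.79  ⇒  (1+β)/(1−β) = 7.7841
β = |1 − D²|/(1 + D²) = |1 − 7.7841|/(1 + 7.7841) = 0.772

β ≈ 0.772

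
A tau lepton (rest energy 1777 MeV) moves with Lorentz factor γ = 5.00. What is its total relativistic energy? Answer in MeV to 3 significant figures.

γ = 5.00 (given)
E = γm₀c² = 5.00 × 1777 MeV = 8880 MeV

E ≈ 8880 MeV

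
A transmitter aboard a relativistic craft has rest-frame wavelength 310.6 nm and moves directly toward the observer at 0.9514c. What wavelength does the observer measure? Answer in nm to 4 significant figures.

λ_obs ≈ 49.02 nm

Relativistic Doppler: λ_obs = λ_src √((1−β)/(1+β))
= 310.6 × √(0.0486000/1.95140) = 310.6 × 0.157814 = 49.02 nm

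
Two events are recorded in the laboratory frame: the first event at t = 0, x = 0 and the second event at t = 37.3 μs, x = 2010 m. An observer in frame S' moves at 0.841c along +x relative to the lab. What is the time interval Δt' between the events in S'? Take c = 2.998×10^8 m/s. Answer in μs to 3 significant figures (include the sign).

γ = 1/√(1 − 0.841²) = 1.8483
Δt' = γ(Δt − vΔx/c²) = 1.8483 × (37.3 μs − 0.841×2010 m / (2.998×10^8 m/s))
= 1.8483 × (31.662 μs) = 58.5 μs

Δt' ≈ 58.5 μs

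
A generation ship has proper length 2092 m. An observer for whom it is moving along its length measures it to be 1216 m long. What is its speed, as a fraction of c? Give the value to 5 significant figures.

γ = L₀/L = 2092/1216 = 1.720395
β = √(1 − 1/γ²) = 0.81372

β ≈ 0.81372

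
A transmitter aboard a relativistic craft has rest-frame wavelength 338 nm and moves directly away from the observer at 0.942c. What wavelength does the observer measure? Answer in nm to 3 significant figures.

λ_obs ≈ 1960 nm

Relativistic Doppler: λ_obs = λ_src √((1+β)/(1−β))
= 338 × √(1.9420/0.058000) = 338 × 5.7864 = 1960 nm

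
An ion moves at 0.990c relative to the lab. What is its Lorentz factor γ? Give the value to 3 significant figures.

γ = 1/√(1 − β²) = 1/√(1 − 0.990²) = 1/√(0.019900) = 7.09

γ ≈ 7.09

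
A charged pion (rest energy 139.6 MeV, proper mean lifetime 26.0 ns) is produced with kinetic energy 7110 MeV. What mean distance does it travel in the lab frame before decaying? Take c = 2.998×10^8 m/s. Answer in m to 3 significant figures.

γ = 1 + K/(m₀c²) = 1 + 7110/139.6 = 51.931
β = √(1 − 1/γ²) = 0.99981
Dilated lifetime: γτ₀ = 51.931 × 26.0 ns = 1350.2 ns
d = βc·γτ₀ = 0.99981 × (2.998×10^8 m/s) × 1.3502×10^-6 s = 405 m

d ≈ 405 m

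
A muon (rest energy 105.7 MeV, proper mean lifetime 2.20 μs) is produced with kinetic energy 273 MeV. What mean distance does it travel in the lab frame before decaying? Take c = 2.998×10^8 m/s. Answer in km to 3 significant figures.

d ≈ 2.27 km

γ = 1 + K/(m₀c²) = 1 + 273/105.7 = 3.5828
β = √(1 − 1/γ²) = 0.96026
Dilated lifetime: γτ₀ = 3.5828 × 2.20 μs = 7.8821 μs
d = βc·γτ₀ = 0.96026 × (2.998×10^8 m/s) × 7.8821×10^-6 s = 2.27 km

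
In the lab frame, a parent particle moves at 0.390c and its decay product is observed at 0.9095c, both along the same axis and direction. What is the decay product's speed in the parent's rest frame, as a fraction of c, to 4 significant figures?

Inverse velocity addition: u' = (u − v)/(1 − uv/c²)
= (0.9095 − 0.390)/(1 − 0.9095×0.390) = 0.5195/0.645295 = 0.8051

u' ≈ 0.8051c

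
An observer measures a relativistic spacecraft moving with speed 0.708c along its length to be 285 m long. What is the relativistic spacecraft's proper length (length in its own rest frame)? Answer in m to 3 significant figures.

γ = 1/√(1 − 0.708²) = 1.4160
L₀ = γL = 1.4160 × 285 = 404 m

L₀ ≈ 404 m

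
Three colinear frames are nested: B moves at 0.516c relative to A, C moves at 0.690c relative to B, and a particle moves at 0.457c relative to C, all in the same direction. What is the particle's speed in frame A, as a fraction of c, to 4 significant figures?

u ≈ 0.9573c

Compose boost 2: (0.690 + 0.516)/(1 + 0.690×0.516) = 1.206/1.35604 = 0.889354
Compose boost 3: (0.457 + 0.889354)/(1 + 0.457×0.889354) = 1.34635/1.40643 = 0.9573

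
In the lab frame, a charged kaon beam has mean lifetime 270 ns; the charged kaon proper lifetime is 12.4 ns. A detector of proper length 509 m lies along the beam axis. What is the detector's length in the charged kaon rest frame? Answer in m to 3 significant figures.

L ≈ 23.4 m

Time dilation ⇒ γ = Δt/τ₀ = 270/12.4 = 21.774
Length contraction: L = L₀/γ = 509/21.774 = 23.4 m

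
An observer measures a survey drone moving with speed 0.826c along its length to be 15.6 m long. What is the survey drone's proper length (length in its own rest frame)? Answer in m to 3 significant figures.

γ = 1/√(1 − 0.826²) = 1.7741
L₀ = γL = 1.7741 × 15.6 = 27.7 m

L₀ ≈ 27.7 m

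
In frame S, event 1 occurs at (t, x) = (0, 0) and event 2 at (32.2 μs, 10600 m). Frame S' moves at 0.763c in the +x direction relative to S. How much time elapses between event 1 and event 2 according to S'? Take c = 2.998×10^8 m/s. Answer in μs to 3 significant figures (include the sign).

Δt' ≈ 8.08 μs

γ = 1/√(1 − 0.763²) = 1.5470
Δt' = γ(Δt − vΔx/c²) = 1.5470 × (32.2 μs − 0.763×10600 m / (2.998×10^8 m/s))
= 1.5470 × (5.2227 μs) = 8.08 μs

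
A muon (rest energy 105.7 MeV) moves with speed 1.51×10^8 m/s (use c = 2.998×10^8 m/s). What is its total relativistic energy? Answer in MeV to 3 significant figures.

β = v/c = 1.51×10^8 / 2.998×10^8 = 0.50367
γ = 1/√(1 − 0.50367²) = 1.1575
E = γm₀c² = 1.1575 × 105.7 MeV = 122 MeV

E ≈ 122 MeV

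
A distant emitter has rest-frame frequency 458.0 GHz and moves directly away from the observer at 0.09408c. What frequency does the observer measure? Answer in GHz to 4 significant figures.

f_obs ≈ 416.8 GHz

Relativistic Doppler: f_obs = f_src √((1−β)/(1+β))
= 458.0 × √(0.905920/1.09408) = 458.0 × 0.909956 = 416.8 GHz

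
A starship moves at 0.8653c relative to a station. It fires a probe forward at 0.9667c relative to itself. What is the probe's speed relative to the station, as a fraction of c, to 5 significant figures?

u ≈ 0.99756c

Relativistic velocity addition: u = (u' + v)/(1 + u'v/c²)
= (0.9667 + 0.8653)/(1 + 0.9667×0.8653) = 1.8320/1.836486 = 0.99756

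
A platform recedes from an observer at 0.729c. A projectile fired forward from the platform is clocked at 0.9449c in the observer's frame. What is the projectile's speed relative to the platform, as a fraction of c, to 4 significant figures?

u' ≈ 0.6938c

Inverse velocity addition: u' = (u − v)/(1 − uv/c²)
= (0.9449 − 0.729)/(1 − 0.9449×0.729) = 0.2159/0.311168 = 0.6938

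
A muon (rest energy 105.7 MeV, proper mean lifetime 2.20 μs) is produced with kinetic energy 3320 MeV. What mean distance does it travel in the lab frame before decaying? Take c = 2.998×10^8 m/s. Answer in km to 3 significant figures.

d ≈ 21.4 km

γ = 1 + K/(m₀c²) = 1 + 3320/105.7 = 32.410
β = √(1 − 1/γ²) = 0.99952
Dilated lifetime: γτ₀ = 32.410 × 2.20 μs = 71.301 μs
d = βc·γτ₀ = 0.99952 × (2.998×10^8 m/s) × 7.1301×10^-5 s = 21.4 km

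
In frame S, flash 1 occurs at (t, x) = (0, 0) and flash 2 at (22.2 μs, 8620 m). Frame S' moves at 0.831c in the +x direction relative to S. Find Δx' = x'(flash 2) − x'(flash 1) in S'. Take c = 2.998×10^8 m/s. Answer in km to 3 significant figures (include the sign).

γ = 1/√(1 − 0.831²) = 1.7977
Δx' = γ(Δx − vΔt) = 1.7977 × (8620 m − 0.831×(2.998×10^8 m/s)×22.2×10^-6 s)
= 1.7977 × (3089.2 m) = 5.55 km

Δx' ≈ 5.55 km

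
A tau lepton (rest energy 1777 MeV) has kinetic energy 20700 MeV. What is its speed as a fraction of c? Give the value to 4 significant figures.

γ = 1 + K/(m₀c²) = 1 + 20700/1777 = 12.6488
β = √(1 − 1/γ²) = 0.9969

β ≈ 0.9969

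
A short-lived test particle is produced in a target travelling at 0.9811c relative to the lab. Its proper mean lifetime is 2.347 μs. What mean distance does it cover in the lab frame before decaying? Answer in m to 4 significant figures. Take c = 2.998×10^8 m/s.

d ≈ 3568 m

γ = 1/√(1 − 0.9811²) = 5.16792
Dilated lifetime: Δt = γτ₀ = 5.16792 × 2.347 μs = 12.1291 μs
d = vΔt = 0.9811c × 12.1291 μs = 2.94134×10^8 m/s × 1.21291×10^-5 s = 3568 m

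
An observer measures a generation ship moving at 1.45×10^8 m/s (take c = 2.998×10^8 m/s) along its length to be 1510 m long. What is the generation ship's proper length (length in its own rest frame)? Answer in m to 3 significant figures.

β = v/c = 1.45×10^8 / 2.998×10^8 = 0.48366
γ = 1/√(1 − 0.48366²) = 1.1425
L₀ = γL = 1.1425 × 1510 = 1730 m

L₀ ≈ 1730 m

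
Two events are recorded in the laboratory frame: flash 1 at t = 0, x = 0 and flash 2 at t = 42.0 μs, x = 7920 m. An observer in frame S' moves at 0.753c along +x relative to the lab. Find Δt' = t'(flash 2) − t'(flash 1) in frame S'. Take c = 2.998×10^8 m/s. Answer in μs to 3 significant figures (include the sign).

Δt' ≈ 33.6 μs

γ = 1/√(1 − 0.753²) = 1.5197
Δt' = γ(Δt − vΔx/c²) = 1.5197 × (42.0 μs − 0.753×7920 m / (2.998×10^8 m/s))
= 1.5197 × (22.108 μs) = 33.6 μs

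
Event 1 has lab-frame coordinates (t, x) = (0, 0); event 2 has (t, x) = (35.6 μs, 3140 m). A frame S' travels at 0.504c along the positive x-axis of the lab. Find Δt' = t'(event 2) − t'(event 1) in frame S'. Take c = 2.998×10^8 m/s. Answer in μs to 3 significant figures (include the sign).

γ = 1/√(1 − 0.504²) = 1.1578
Δt' = γ(Δt − vΔx/c²) = 1.1578 × (35.6 μs − 0.504×3140 m / (2.998×10^8 m/s))
= 1.1578 × (30.321 μs) = 35.1 μs

Δt' ≈ 35.1 μs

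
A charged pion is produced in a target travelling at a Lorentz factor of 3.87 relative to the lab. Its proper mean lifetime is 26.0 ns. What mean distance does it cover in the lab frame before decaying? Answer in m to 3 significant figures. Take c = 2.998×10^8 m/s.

d ≈ 29.1 m

β = √(1 − 1/γ²) = √(1 − 1/3.87²) = 0.96604
Dilated lifetime: Δt = γτ₀ = 3.87 × 26.0 ns = 100.62 ns
d = vΔt = 0.96604c × 100.62 ns = 2.8962×10^8 m/s × 1.0062×10^-7 s = 29.1 m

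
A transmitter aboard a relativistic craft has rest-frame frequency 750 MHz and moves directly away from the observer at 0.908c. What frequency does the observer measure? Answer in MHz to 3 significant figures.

Relativistic Doppler: f_obs = f_src √((1−β)/(1+β))
= 750 × √(0.092000/1.9080) = 750 × 0.21959 = 165 MHz

f_obs ≈ 165 MHz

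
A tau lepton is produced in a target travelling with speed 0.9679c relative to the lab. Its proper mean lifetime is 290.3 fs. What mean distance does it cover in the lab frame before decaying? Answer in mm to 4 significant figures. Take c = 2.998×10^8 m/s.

γ = 1/√(1 − 0.9679²) = 3.97874
Dilated lifetime: Δt = γτ₀ = 3.97874 × 290.3 fs = 1155.03 fs
d = vΔt = 0.9679c × 1155.03 fs = 2.90176×10^8 m/s × 1.15503×10^-12 s = 0.3352 mm

d ≈ 0.3352 mm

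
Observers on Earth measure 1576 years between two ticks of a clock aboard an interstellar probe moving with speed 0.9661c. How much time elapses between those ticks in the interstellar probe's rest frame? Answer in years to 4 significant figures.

τ₀ ≈ 406.9 years

γ = 1/√(1 − 0.9661²) = 3.87344
Proper time: τ₀ = Δt/γ = 1576/3.87344 = 406.9 years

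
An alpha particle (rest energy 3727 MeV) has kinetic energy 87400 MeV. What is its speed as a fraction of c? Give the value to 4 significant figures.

γ = 1 + K/(m₀c²) = 1 + 87400/3727 = 24.4505
β = √(1 − 1/γ²) = 0.9992

β ≈ 0.9992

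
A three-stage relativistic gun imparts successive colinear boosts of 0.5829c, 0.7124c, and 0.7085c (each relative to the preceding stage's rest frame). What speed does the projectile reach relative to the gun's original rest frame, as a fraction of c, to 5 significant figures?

Compose boost 2: (0.7124 + 0.5829)/(1 + 0.7124×0.5829) = 1.2953/1.415258 = 0.9152395
Compose boost 3: (0.7085 + 0.9152395)/(1 + 0.7085×0.9152395) = 1.623740/1.648447 = 0.98501

u ≈ 0.98501c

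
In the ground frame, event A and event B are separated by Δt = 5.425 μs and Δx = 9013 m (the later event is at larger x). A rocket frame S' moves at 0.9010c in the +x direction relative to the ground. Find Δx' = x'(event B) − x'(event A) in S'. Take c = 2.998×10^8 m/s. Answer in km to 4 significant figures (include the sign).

Δx' ≈ 17.40 km

γ = 1/√(1 − 0.9010²) = 2.30511
Δx' = γ(Δx − vΔt) = 2.30511 × (9013 m − 0.9010×(2.998×10^8 m/s)×5.425×10^-6 s)
= 2.30511 × (7547.60 m) = 17.40 km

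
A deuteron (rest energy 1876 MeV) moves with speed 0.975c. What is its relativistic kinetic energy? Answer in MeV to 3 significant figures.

K ≈ 6570 MeV

γ = 1/√(1 − 0.975²) = 4.5004
K = (γ − 1)m₀c² = (4.5004 − 1) × 1876 MeV = 3.5004 × 1876 MeV = 6570 MeV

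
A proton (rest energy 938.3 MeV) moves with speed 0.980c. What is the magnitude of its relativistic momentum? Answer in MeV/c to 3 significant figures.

γ = 1/√(1 − 0.980²) = 5.0252
p = γβm₀c = 5.0252 × 0.980 × 938.3 MeV/c = 4620 MeV/c

p ≈ 4620 MeV/c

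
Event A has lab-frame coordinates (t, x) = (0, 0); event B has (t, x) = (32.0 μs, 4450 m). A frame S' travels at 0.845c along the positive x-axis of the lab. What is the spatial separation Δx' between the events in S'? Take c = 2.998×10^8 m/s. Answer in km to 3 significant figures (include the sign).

Δx' ≈ -6.84 km

γ = 1/√(1 − 0.845²) = 1.8700
Δx' = γ(Δx − vΔt) = 1.8700 × (4450 m − 0.845×(2.998×10^8 m/s)×32.0×10^-6 s)
= 1.8700 × (-3656.6 m) = -6.84 km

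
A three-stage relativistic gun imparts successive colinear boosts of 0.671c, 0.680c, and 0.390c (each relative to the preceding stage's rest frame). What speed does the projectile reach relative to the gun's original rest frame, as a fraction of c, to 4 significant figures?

u ≈ 0.9676c

Compose boost 2: (0.680 + 0.671)/(1 + 0.680×0.671) = 1.351/1.45628 = 0.927706
Compose boost 3: (0.390 + 0.927706)/(1 + 0.390×0.927706) = 1.31771/1.36181 = 0.9676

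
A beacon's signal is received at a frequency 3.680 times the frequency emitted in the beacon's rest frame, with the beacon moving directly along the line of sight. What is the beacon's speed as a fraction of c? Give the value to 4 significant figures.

f_obs/f_src = √((1+β)/(1−β)) = 3.680  ⇒  (1+β)/(1−β) = 13.5424
β = |1 − D²|/(1 + D²) = |1 − 13.5424|/(1 + 13.5424) = 0.8625

β ≈ 0.8625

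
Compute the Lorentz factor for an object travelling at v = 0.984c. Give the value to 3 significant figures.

γ = 1/√(1 − β²) = 1/√(1 − 0.984²) = 1/√(0.031744) = 5.61

γ ≈ 5.61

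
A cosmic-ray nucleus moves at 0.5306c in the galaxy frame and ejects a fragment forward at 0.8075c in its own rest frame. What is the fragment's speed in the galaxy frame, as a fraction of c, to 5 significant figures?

u ≈ 0.93674c

Compose boost 2: (0.8075 + 0.5306)/(1 + 0.8075×0.5306) = 1.3381/1.428459 = 0.93674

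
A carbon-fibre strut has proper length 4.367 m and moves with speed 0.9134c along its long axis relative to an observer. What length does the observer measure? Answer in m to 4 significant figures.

L ≈ 1.778 m

γ = 1/√(1 − 0.9134²) = 2.45662
Length contraction: L = L₀/γ = 4.367/2.45662 = 1.778 m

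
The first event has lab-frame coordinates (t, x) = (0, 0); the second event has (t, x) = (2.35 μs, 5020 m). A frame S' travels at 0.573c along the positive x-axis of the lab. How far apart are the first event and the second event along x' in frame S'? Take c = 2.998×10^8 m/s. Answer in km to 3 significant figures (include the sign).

Δx' ≈ 5.63 km

γ = 1/√(1 − 0.573²) = 1.2202
Δx' = γ(Δx − vΔt) = 1.2202 × (5020 m − 0.573×(2.998×10^8 m/s)×2.35×10^-6 s)
= 1.2202 × (4616.3 m) = 5.63 km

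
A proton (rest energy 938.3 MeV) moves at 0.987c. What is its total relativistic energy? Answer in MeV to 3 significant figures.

γ = 1/√(1 − 0.987²) = 6.2220
E = γm₀c² = 6.2220 × 938.3 MeV = 5840 MeV

E ≈ 5840 MeV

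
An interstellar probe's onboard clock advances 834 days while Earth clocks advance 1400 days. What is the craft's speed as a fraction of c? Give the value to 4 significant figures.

β ≈ 0.8032

γ = Δt/τ₀ = 1400/834 = 1.67866
β = √(1 − 1/γ²) = √(1 − 1/1.67866²) = 0.8032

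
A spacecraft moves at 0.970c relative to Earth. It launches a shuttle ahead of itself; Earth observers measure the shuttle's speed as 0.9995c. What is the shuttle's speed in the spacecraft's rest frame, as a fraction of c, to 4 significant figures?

Inverse velocity addition: u' = (u − v)/(1 − uv/c²)
= (0.9995 − 0.970)/(1 − 0.9995×0.970) = 0.02950/0.0304850 = 0.9677

u' ≈ 0.9677c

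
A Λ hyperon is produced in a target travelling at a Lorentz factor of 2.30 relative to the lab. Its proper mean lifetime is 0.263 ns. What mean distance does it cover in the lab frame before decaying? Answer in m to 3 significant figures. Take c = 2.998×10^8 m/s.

d ≈ 0.163 m

β = √(1 − 1/γ²) = √(1 − 1/2.30²) = 0.90054
Dilated lifetime: Δt = γτ₀ = 2.30 × 0.263 ns = 0.60490 ns
d = vΔt = 0.90054c × 0.60490 ns = 2.6998×10^8 m/s × 6.0490×10^-10 s = 0.163 m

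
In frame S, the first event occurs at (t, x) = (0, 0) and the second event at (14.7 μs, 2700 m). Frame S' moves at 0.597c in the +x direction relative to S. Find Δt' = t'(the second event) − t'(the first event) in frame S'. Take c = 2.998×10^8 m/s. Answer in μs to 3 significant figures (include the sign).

γ = 1/√(1 − 0.597²) = 1.2465
Δt' = γ(Δt − vΔx/c²) = 1.2465 × (14.7 μs − 0.597×2700 m / (2.998×10^8 m/s))
= 1.2465 × (9.3234 μs) = 11.6 μs

Δt' ≈ 11.6 μs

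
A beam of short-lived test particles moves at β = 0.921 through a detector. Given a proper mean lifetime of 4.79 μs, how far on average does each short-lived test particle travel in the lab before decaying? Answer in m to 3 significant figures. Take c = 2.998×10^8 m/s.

γ = 1/√(1 − 0.921²) = 2.5670
Dilated lifetime: Δt = γτ₀ = 2.5670 × 4.79 μs = 12.296 μs
d = vΔt = 0.921c × 12.296 μs = 2.7612×10^8 m/s × 1.2296×10^-5 s = 3400 m

d ≈ 3400 m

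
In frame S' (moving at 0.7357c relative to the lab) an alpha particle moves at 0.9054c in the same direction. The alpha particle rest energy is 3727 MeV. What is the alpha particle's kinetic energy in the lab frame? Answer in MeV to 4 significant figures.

K ≈ 17870 MeV

u_lab = (0.9054 + 0.7357)/(1 + 0.9054×0.7357) = 0.9849933
γ = 1/√(1 − 0.9849933²) = 5.79398
K = (γ − 1)m₀c² = (5.79398 − 1) × 3727 = 4.79398 × 3727 = 17870 MeV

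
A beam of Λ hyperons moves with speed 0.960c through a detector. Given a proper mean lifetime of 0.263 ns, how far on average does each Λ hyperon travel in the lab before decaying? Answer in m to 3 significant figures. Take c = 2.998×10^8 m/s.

d ≈ 0.270 m

γ = 1/√(1 − 0.960²) = 3.5714
Dilated lifetime: Δt = γτ₀ = 3.5714 × 0.263 ns = 0.93929 ns
d = vΔt = 0.960c × 0.93929 ns = 2.8781×10^8 m/s × 9.3929×10^-10 s = 0.270 m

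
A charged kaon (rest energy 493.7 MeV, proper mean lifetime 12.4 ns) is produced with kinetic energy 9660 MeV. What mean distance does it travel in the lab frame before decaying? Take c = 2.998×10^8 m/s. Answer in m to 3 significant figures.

γ = 1 + K/(m₀c²) = 1 + 9660/493.7 = 20.567
β = √(1 − 1/γ²) = 0.99882
Dilated lifetime: γτ₀ = 20.567 × 12.4 ns = 255.03 ns
d = βc·γτ₀ = 0.99882 × (2.998×10^8 m/s) × 2.5503×10^-7 s = 76.4 m

d ≈ 76.4 m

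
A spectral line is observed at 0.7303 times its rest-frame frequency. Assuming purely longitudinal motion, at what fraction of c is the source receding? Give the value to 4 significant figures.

β ≈ 0.3043

f_obs/f_src = √((1−β)/(1+β)) = 0.7303  ⇒  (1−β)/(1+β) = 0.533338
β = |1 − D²|/(1 + D²) = |1 − 0.533338|/(1 + 0.533338) = 0.3043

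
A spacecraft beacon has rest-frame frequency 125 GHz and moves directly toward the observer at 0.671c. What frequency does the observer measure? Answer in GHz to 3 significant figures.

Relativistic Doppler: f_obs = f_src √((1+β)/(1−β))
= 125 × √(1.6710/0.32900) = 125 × 2.2537 = 282 GHz

f_obs ≈ 282 GHz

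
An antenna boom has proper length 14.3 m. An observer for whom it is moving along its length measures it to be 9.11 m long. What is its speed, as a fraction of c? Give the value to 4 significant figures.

β ≈ 0.7708

γ = L₀/L = 14.3/9.11 = 1.56970
β = √(1 − 1/γ²) = 0.7708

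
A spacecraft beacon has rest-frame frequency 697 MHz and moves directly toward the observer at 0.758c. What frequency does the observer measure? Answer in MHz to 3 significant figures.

f_obs ≈ 1880 MHz

Relativistic Doppler: f_obs = f_src √((1+β)/(1−β))
= 697 × √(1.7580/0.24200) = 697 × 2.6953 = 1880 MHz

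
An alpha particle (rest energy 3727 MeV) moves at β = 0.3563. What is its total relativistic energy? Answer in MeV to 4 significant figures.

γ = 1/√(1 − 0.3563²) = 1.07024
E = γm₀c² = 1.07024 × 3727 MeV = 3989 MeV

E ≈ 3989 MeV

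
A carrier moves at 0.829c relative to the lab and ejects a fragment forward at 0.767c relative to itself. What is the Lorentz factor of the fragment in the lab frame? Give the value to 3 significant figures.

u_lab = (0.767 + 0.829)/(1 + 0.767×0.829) = 1.596/1.63584 = 0.975644
γ = 1/√(1 − 0.975644²) = 4.56

γ ≈ 4.56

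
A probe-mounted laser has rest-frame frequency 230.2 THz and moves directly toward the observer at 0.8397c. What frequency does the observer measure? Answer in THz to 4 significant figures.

Relativistic Doppler: f_obs = f_src √((1+β)/(1−β))
= 230.2 × √(1.83970/0.160300) = 230.2 × 3.38771 = 779.9 THz

f_obs ≈ 779.9 THz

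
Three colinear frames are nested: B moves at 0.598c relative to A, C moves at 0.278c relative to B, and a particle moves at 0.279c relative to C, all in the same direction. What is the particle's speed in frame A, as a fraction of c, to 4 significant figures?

u ≈ 0.8517c

Compose boost 2: (0.278 + 0.598)/(1 + 0.278×0.598) = 0.8760/1.16624 = 0.751129
Compose boost 3: (0.279 + 0.751129)/(1 + 0.279×0.751129) = 1.03013/1.20957 = 0.8517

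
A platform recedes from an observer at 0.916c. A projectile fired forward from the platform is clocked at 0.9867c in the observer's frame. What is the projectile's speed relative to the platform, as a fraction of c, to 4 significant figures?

u' ≈ 0.7351c

Inverse velocity addition: u' = (u − v)/(1 − uv/c²)
= (0.9867 − 0.916)/(1 − 0.9867×0.916) = 0.07070/0.0961828 = 0.7351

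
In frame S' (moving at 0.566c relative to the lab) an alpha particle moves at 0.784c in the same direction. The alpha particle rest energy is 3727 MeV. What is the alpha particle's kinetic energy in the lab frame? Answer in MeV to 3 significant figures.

K ≈ 6790 MeV

u_lab = (0.784 + 0.566)/(1 + 0.784×0.566) = 0.935069
γ = 1/√(1 − 0.935069²) = 2.8211
K = (γ − 1)m₀c² = (2.8211 − 1) × 3727 = 1.8211 × 3727 = 6790 MeV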